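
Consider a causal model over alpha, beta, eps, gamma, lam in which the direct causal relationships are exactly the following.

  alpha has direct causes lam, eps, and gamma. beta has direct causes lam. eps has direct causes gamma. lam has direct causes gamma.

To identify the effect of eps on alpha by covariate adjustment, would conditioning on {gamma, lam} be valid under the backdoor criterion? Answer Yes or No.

Yes

Backdoor paths from eps to alpha (paths whose first edge points into eps):
  P1: eps <- gamma -> lam -> alpha
  P2: eps <- gamma -> alpha
Condition 1 (no descendant of eps in the set): holds — descendants of eps are {alpha}; none are in {gamma, lam}.
Condition 2 (every backdoor path blocked by {gamma, lam}):
  P1: blocked at fork node gamma ∈ conditioning set.
  P2: blocked at fork node gamma ∈ conditioning set.
{gamma, lam} satisfies the backdoor criterion.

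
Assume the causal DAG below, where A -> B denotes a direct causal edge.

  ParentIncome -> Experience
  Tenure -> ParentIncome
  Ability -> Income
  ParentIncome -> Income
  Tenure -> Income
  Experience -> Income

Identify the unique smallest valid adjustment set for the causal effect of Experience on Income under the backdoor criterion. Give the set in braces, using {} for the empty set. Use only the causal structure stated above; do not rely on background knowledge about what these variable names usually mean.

Variables eligible for adjustment (non-descendants of Experience, excluding Experience and Income): {Ability, ParentIncome, Tenure}.
Backdoor paths from Experience to Income:
  P1: Experience <- ParentIncome <- Tenure -> Income
  P2: Experience <- ParentIncome -> Income
The empty set is not sufficient: P1 (Experience <- ParentIncome <- Tenure -> Income) has no collider blocking it and no conditioned non-collider, so it is open.
Try {ParentIncome}:
  P1: blocked at chain node ParentIncome ∈ conditioning set.
  P2: blocked at fork node ParentIncome ∈ conditioning set.
{ParentIncome} contains no descendant of Experience and blocks every backdoor path.
No other singleton works — e.g. {Tenure} leaves P2 open — so {ParentIncome} is the unique smallest valid adjustment set.

{ParentIncome}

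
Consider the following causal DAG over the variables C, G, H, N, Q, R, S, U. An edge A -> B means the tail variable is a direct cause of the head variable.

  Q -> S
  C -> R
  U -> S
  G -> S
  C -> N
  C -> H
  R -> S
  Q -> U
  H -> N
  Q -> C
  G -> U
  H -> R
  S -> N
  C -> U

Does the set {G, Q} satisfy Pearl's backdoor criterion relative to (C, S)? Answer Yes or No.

Backdoor paths from C to S (paths whose first edge points into C):
  P1: C <- Q -> U <- G -> S
  P2: C <- Q -> U -> S
  P3: C <- Q -> S
Condition 1 (no descendant of C in the set): holds — descendants of C are {H, N, R, S, U}; none are in {G, Q}.
Condition 2 (every backdoor path blocked by {G, Q}):
  P1: blocked at fork node Q ∈ conditioning set.
  P2: blocked at fork node Q ∈ conditioning set.
  P3: blocked at fork node Q ∈ conditioning set.
{G, Q} satisfies the backdoor criterion.

Yes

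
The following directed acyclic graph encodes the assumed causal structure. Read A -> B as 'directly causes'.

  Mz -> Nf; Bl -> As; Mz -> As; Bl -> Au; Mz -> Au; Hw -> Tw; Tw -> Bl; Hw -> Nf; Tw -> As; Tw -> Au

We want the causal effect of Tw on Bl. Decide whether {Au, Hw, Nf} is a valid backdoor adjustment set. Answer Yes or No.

No

Backdoor paths from Tw to Bl (paths whose first edge points into Tw):
  P1: Tw <- Hw -> Nf <- Mz -> Au <- Bl
  P2: Tw <- Hw -> Nf <- Mz -> As <- Bl
Condition 1 (no descendant of Tw in the set): FAILS — Au is a descendant of Tw.
Condition 2 (every backdoor path blocked by {Au, Hw, Nf}):
  P1: blocked at fork node Hw ∈ conditioning set.
  P2: blocked at fork node Hw ∈ conditioning set.
{Au, Hw, Nf} does not satisfy the backdoor criterion.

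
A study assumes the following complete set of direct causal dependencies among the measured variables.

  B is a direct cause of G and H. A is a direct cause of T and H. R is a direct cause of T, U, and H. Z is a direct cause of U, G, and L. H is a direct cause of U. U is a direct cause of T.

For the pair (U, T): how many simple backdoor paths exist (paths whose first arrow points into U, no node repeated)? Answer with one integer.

6

A backdoor path from U to T is any simple undirected path whose first edge points into U (i.e. leaves U via a parent).
Parents of U: {H, R, Z}.
Enumerating:
  P1: U <- R -> H <- A -> T
  P2: U <- R -> T
  P3: U <- Z -> G <- B -> H <- A -> T
  P4: U <- Z -> G <- B -> H <- R -> T
  P5: U <- H <- A -> T
  P6: U <- H <- R -> T
That exhausts the simple backdoor paths. Count: 6.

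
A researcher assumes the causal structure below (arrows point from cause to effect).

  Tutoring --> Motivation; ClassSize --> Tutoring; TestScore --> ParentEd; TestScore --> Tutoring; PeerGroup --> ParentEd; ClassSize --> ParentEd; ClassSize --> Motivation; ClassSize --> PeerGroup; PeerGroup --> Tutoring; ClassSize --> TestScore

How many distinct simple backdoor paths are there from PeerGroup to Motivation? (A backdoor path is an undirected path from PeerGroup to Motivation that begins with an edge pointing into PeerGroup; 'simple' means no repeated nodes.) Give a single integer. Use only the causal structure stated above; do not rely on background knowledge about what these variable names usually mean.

4

A backdoor path from PeerGroup to Motivation is any simple undirected path whose first edge points into PeerGroup (i.e. leaves PeerGroup via a parent).
Parents of PeerGroup: {ClassSize}.
Enumerating:
  P1: PeerGroup <- ClassSize -> TestScore -> Tutoring -> Motivation
  P2: PeerGroup <- ClassSize -> ParentEd <- TestScore -> Tutoring -> Motivation
  P3: PeerGroup <- ClassSize -> Tutoring -> Motivation
  P4: PeerGroup <- ClassSize -> Motivation
That exhausts the simple backdoor paths. Count: 4.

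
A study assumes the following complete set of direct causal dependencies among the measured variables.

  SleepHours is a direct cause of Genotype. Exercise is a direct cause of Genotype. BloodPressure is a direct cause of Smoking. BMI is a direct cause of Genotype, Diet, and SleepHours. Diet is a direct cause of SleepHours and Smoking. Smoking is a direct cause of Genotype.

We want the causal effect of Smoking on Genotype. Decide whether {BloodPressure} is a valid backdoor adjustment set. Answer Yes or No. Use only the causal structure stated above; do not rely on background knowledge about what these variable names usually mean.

No

Backdoor paths from Smoking to Genotype (paths whose first edge points into Smoking):
  P1: Smoking <- Diet <- BMI -> SleepHours -> Genotype
  P2: Smoking <- Diet <- BMI -> Genotype
  P3: Smoking <- Diet -> SleepHours <- BMI -> Genotype
  P4: Smoking <- Diet -> SleepHours -> Genotype
Condition 1 (no descendant of Smoking in the set): holds — descendants of Smoking are {Genotype}; none are in {BloodPressure}.
Condition 2 (every backdoor path blocked by {BloodPressure}):
  P1: open — no interior node is in the conditioning set.
  P2: open — no interior node is in the conditioning set.
  P3: blocked at collider SleepHours (neither it nor any descendant is in the conditioning set).
  P4: open — no interior node is in the conditioning set.
{BloodPressure} does not satisfy the backdoor criterion.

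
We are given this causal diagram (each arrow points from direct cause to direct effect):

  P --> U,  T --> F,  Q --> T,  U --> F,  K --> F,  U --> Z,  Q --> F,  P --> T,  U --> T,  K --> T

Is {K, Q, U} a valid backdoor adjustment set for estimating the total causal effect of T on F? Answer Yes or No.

Yes

Backdoor paths from T to F (paths whose first edge points into T):
  P1: T <- K -> F
  P2: T <- P -> U -> F
  P3: T <- U -> F
  P4: T <- Q -> F
Condition 1 (no descendant of T in the set): holds — descendants of T are {F}; none are in {K, Q, U}.
Condition 2 (every backdoor path blocked by {K, Q, U}):
  P1: blocked at fork node K ∈ conditioning set.
  P2: blocked at chain node U ∈ conditioning set.
  P3: blocked at fork node U ∈ conditioning set.
  P4: blocked at fork node Q ∈ conditioning set.
{K, Q, U} satisfies the backdoor criterion.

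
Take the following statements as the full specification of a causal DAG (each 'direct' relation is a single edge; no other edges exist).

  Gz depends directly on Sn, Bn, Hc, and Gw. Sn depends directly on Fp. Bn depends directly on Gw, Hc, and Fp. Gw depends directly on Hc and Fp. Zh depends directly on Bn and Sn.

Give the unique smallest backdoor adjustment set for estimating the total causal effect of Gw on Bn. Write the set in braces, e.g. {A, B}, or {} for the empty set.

Variables eligible for adjustment (non-descendants of Gw, excluding Gw and Bn): {Fp, Hc, Sn}.
Backdoor paths from Gw to Bn:
  P1: Gw <- Hc -> Bn
  P2: Gw <- Hc -> Gz <- Sn <- Fp -> Bn
  P3: Gw <- Hc -> Gz <- Sn -> Zh <- Bn
  P4: Gw <- Hc -> Gz <- Bn
  P5: Gw <- Fp -> Sn -> Gz <- Hc -> Bn
  P6: Gw <- Fp -> Sn -> Gz <- Bn
  P7: Gw <- Fp -> Sn -> Zh <- Bn
  P8: Gw <- Fp -> Bn
The empty set is not sufficient: P1 (Gw <- Hc -> Bn) has no collider blocking it and no conditioned non-collider, so it is open.
Try {Fp, Hc}:
  P1: blocked at fork node Hc ∈ conditioning set.
  P2: blocked at fork node Hc ∈ conditioning set.
  P3: blocked at fork node Hc ∈ conditioning set.
  P4: blocked at fork node Hc ∈ conditioning set.
  P5: blocked at fork node Fp ∈ conditioning set.
  P6: blocked at fork node Fp ∈ conditioning set.
  P7: blocked at fork node Fp ∈ conditioning set.
  P8: blocked at fork node Fp ∈ conditioning set.
{Fp, Hc} contains no descendant of Gw and blocks every backdoor path.
Every element of {Fp, Hc} is needed (dropping Fp leaves P8 open; dropping Hc leaves P1 open), so no proper subset is valid.
Among all size-2 subsets of the eligible variables, only {Fp, Hc} blocks every backdoor path, so it is the unique smallest valid adjustment set.

{Fp, Hc}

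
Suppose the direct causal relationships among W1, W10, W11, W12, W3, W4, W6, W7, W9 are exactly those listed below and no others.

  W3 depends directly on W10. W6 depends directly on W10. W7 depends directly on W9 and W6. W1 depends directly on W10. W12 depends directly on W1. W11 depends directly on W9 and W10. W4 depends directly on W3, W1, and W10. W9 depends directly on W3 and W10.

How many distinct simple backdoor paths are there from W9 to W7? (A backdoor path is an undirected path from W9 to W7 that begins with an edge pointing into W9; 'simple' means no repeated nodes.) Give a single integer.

A backdoor path from W9 to W7 is any simple undirected path whose first edge points into W9 (i.e. leaves W9 via a parent).
Parents of W9: {W10, W3}.
Enumerating:
  P1: W9 <- W10 -> W6 -> W7
  P2: W9 <- W3 <- W10 -> W6 -> W7
  P3: W9 <- W3 -> W4 <- W10 -> W6 -> W7
  P4: W9 <- W3 -> W4 <- W1 <- W10 -> W6 -> W7
That exhausts the simple backdoor paths. Count: 4.

4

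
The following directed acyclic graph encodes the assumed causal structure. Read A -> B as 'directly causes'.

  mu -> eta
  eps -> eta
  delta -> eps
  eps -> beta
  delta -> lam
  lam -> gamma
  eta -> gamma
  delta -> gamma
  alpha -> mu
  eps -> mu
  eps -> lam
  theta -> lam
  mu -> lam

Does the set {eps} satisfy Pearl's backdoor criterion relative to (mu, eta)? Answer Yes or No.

Yes

Backdoor paths from mu to eta (paths whose first edge points into mu):
  P1: mu <- eps <- delta -> lam -> gamma <- eta
  P2: mu <- eps <- delta -> gamma <- eta
  P3: mu <- eps -> eta
  P4: mu <- eps -> lam <- delta -> gamma <- eta
  P5: mu <- eps -> lam -> gamma <- eta
Condition 1 (no descendant of mu in the set): holds — descendants of mu are {eta, gamma, lam}; none are in {eps}.
Condition 2 (every backdoor path blocked by {eps}):
  P1: blocked at chain node eps ∈ conditioning set.
  P2: blocked at chain node eps ∈ conditioning set.
  P3: blocked at fork node eps ∈ conditioning set.
  P4: blocked at fork node eps ∈ conditioning set.
  P5: blocked at fork node eps ∈ conditioning set.
{eps} satisfies the backdoor criterion.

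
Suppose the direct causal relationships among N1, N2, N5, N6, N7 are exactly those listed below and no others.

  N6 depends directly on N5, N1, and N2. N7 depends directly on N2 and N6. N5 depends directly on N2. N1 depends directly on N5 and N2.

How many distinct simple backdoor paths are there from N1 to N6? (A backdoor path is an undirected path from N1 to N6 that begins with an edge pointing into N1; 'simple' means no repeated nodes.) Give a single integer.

A backdoor path from N1 to N6 is any simple undirected path whose first edge points into N1 (i.e. leaves N1 via a parent).
Parents of N1: {N2, N5}.
Enumerating:
  P1: N1 <- N2 -> N5 -> N6
  P2: N1 <- N2 -> N6
  P3: N1 <- N2 -> N7 <- N6
  P4: N1 <- N5 <- N2 -> N6
  P5: N1 <- N5 <- N2 -> N7 <- N6
  P6: N1 <- N5 -> N6
That exhausts the simple backdoor paths. Count: 6.

6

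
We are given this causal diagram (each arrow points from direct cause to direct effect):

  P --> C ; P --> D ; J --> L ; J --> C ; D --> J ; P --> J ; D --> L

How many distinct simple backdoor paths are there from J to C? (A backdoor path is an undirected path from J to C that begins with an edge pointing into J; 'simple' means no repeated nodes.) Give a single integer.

A backdoor path from J to C is any simple undirected path whose first edge points into J (i.e. leaves J via a parent).
Parents of J: {D, P}.
Enumerating:
  P1: J <- P -> C
  P2: J <- D <- P -> C
That exhausts the simple backdoor paths. Count: 2.

2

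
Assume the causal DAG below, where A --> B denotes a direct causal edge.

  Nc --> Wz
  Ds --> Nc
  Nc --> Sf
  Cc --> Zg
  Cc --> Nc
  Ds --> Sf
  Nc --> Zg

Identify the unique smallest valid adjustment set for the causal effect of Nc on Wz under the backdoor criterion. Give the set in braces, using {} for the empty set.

{}

Variables eligible for adjustment (non-descendants of Nc, excluding Nc and Wz): {Cc, Ds}.
Backdoor paths from Nc to Wz:
  (none)
With no backdoor paths the empty set already satisfies the criterion, and it is trivially minimal.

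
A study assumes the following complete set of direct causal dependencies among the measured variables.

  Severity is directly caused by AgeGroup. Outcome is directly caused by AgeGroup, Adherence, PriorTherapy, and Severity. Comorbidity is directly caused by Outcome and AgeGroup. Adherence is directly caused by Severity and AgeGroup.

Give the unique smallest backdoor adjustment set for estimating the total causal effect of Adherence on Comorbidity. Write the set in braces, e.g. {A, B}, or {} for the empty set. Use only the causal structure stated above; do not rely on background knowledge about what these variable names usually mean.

Variables eligible for adjustment (non-descendants of Adherence, excluding Adherence and Comorbidity): {AgeGroup, PriorTherapy, Severity}.
Backdoor paths from Adherence to Comorbidity:
  P1: Adherence <- AgeGroup -> Severity -> Outcome -> Comorbidity
  P2: Adherence <- AgeGroup -> Outcome -> Comorbidity
  P3: Adherence <- AgeGroup -> Comorbidity
  P4: Adherence <- Severity <- AgeGroup -> Outcome -> Comorbidity
  P5: Adherence <- Severity <- AgeGroup -> Comorbidity
  P6: Adherence <- Severity -> Outcome <- AgeGroup -> Comorbidity
  P7: Adherence <- Severity -> Outcome -> Comorbidity
The empty set is not sufficient: P1 (Adherence <- AgeGroup -> Severity -> Outcome -> Comorbidity) has no collider blocking it and no conditioned non-collider, so it is open.
Try {AgeGroup, Severity}:
  P1: blocked at fork node AgeGroup ∈ conditioning set.
  P2: blocked at fork node AgeGroup ∈ conditioning set.
  P3: blocked at fork node AgeGroup ∈ conditioning set.
  P4: blocked at chain node Severity ∈ conditioning set.
  P5: blocked at chain node Severity ∈ conditioning set.
  P6: blocked at fork node Severity ∈ conditioning set.
  P7: blocked at fork node Severity ∈ conditioning set.
{AgeGroup, Severity} contains no descendant of Adherence and blocks every backdoor path.
Every element of {AgeGroup, Severity} is needed (dropping AgeGroup leaves P2 open; dropping Severity leaves P7 open), so no proper subset is valid.
Among all size-2 subsets of the eligible variables, only {AgeGroup, Severity} blocks every backdoor path, so it is the unique smallest valid adjustment set.

{AgeGroup, Severity}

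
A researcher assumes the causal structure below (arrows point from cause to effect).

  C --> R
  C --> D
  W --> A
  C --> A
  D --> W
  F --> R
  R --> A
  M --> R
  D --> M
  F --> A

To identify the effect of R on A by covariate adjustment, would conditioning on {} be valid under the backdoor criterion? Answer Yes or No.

No

Backdoor paths from R to A (paths whose first edge points into R):
  P1: R <- C -> D -> W -> A
  P2: R <- C -> A
  P3: R <- M <- D <- C -> A
  P4: R <- M <- D -> W -> A
  P5: R <- F -> A
Condition 1 (no descendant of R in the set): holds — descendants of R are {A}; none are in {}.
Condition 2 (every backdoor path blocked by {}):
  P1: open — no interior node is in the conditioning set.
  P2: open — no interior node is in the conditioning set.
  P3: open — no interior node is in the conditioning set.
  P4: open — no interior node is in the conditioning set.
  P5: open — no interior node is in the conditioning set.
{} does not satisfy the backdoor criterion.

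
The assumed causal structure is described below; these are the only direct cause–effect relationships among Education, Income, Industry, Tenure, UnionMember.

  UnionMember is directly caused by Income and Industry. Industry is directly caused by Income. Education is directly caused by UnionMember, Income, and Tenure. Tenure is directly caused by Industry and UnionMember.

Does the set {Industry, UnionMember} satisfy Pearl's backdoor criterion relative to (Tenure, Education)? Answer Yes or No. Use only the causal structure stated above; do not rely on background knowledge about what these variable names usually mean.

Yes

Backdoor paths from Tenure to Education (paths whose first edge points into Tenure):
  P1: Tenure <- Industry <- Income -> UnionMember -> Education
  P2: Tenure <- Industry <- Income -> Education
  P3: Tenure <- Industry -> UnionMember <- Income -> Education
  P4: Tenure <- Industry -> UnionMember -> Education
  P5: Tenure <- UnionMember <- Income -> Education
  P6: Tenure <- UnionMember <- Industry <- Income -> Education
  P7: Tenure <- UnionMember -> Education
Condition 1 (no descendant of Tenure in the set): holds — descendants of Tenure are {Education}; none are in {Industry, UnionMember}.
Condition 2 (every backdoor path blocked by {Industry, UnionMember}):
  P1: blocked at chain node Industry ∈ conditioning set.
  P2: blocked at chain node Industry ∈ conditioning set.
  P3: blocked at fork node Industry ∈ conditioning set.
  P4: blocked at fork node Industry ∈ conditioning set.
  P5: blocked at chain node UnionMember ∈ conditioning set.
  P6: blocked at chain node UnionMember ∈ conditioning set.
  P7: blocked at fork node UnionMember ∈ conditioning set.
{Industry, UnionMember} satisfies the backdoor criterion.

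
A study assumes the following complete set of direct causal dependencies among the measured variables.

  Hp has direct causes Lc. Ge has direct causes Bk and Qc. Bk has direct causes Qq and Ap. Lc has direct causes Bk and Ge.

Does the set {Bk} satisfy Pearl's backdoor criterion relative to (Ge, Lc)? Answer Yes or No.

Yes

Backdoor paths from Ge to Lc (paths whose first edge points into Ge):
  P1: Ge <- Bk -> Lc
Condition 1 (no descendant of Ge in the set): holds — descendants of Ge are {Hp, Lc}; none are in {Bk}.
Condition 2 (every backdoor path blocked by {Bk}):
  P1: blocked at fork node Bk ∈ conditioning set.
{Bk} satisfies the backdoor criterion.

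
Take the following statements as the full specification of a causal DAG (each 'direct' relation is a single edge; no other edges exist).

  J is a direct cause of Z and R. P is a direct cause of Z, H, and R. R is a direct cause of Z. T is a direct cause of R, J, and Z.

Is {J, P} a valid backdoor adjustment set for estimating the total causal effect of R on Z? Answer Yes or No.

No

Backdoor paths from R to Z (paths whose first edge points into R):
  P1: R <- T -> J -> Z
  P2: R <- T -> Z
  P3: R <- P -> Z
  P4: R <- J <- T -> Z
  P5: R <- J -> Z
Condition 1 (no descendant of R in the set): holds — descendants of R are {Z}; none are in {J, P}.
Condition 2 (every backdoor path blocked by {J, P}):
  P1: blocked at chain node J ∈ conditioning set.
  P2: open — no interior node is in the conditioning set.
  P3: blocked at fork node P ∈ conditioning set.
  P4: blocked at chain node J ∈ conditioning set.
  P5: blocked at fork node J ∈ conditioning set.
{J, P} does not satisfy the backdoor criterion.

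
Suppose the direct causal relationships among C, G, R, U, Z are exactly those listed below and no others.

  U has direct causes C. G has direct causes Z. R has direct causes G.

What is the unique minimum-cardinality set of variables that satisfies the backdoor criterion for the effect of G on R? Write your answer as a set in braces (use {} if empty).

{}

Variables eligible for adjustment (non-descendants of G, excluding G and R): {C, U, Z}.
Backdoor paths from G to R:
  (none)
With no backdoor paths the empty set already satisfies the criterion, and it is trivially minimal.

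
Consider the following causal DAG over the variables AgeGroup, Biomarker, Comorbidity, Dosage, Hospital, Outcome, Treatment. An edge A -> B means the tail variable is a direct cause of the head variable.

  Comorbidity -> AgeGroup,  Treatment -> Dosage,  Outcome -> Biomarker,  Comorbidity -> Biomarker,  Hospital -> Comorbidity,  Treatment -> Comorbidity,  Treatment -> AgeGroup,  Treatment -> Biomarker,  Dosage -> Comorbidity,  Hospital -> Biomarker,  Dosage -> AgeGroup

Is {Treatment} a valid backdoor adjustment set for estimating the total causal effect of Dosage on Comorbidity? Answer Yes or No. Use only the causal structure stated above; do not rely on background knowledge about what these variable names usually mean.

Backdoor paths from Dosage to Comorbidity (paths whose first edge points into Dosage):
  P1: Dosage <- Treatment -> Comorbidity
  P2: Dosage <- Treatment -> AgeGroup <- Comorbidity
  P3: Dosage <- Treatment -> Biomarker <- Hospital -> Comorbidity
  P4: Dosage <- Treatment -> Biomarker <- Comorbidity
Condition 1 (no descendant of Dosage in the set): holds — descendants of Dosage are {AgeGroup, Biomarker, Comorbidity}; none are in {Treatment}.
Condition 2 (every backdoor path blocked by {Treatment}):
  P1: blocked at fork node Treatment ∈ conditioning set.
  P2: blocked at fork node Treatment ∈ conditioning set.
  P3: blocked at fork node Treatment ∈ conditioning set.
  P4: blocked at fork node Treatment ∈ conditioning set.
{Treatment} satisfies the backdoor criterion.

Yes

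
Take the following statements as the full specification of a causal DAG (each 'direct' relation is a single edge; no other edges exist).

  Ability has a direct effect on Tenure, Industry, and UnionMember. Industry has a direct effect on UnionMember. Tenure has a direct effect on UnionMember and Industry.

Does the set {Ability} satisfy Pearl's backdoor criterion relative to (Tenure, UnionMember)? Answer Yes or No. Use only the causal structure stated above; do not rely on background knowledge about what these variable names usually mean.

Backdoor paths from Tenure to UnionMember (paths whose first edge points into Tenure):
  P1: Tenure <- Ability -> Industry -> UnionMember
  P2: Tenure <- Ability -> UnionMember
Condition 1 (no descendant of Tenure in the set): holds — descendants of Tenure are {Industry, UnionMember}; none are in {Ability}.
Condition 2 (every backdoor path blocked by {Ability}):
  P1: blocked at fork node Ability ∈ conditioning set.
  P2: blocked at fork node Ability ∈ conditioning set.
{Ability} satisfies the backdoor criterion.

Yes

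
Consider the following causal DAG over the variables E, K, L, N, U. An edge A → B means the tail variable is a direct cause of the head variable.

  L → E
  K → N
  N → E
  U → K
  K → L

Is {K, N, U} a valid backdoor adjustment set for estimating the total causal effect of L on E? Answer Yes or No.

Backdoor paths from L to E (paths whose first edge points into L):
  P1: L <- K -> N -> E
Condition 1 (no descendant of L in the set): holds — descendants of L are {E}; none are in {K, N, U}.
Condition 2 (every backdoor path blocked by {K, N, U}):
  P1: blocked at fork node K ∈ conditioning set.
{K, N, U} satisfies the backdoor criterion.

Yes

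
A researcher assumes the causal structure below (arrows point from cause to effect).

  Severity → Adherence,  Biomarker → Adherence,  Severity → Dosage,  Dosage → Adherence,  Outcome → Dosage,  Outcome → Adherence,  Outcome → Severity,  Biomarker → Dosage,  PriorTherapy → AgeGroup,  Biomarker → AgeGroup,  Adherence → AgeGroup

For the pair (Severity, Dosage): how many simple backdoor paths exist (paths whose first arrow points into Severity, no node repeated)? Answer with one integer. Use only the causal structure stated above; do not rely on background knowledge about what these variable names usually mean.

A backdoor path from Severity to Dosage is any simple undirected path whose first edge points into Severity (i.e. leaves Severity via a parent).
Parents of Severity: {Outcome}.
Enumerating:
  P1: Severity <- Outcome -> Dosage
  P2: Severity <- Outcome -> Adherence <- Biomarker -> Dosage
  P3: Severity <- Outcome -> Adherence <- Dosage
  P4: Severity <- Outcome -> Adherence -> AgeGroup <- Biomarker -> Dosage
That exhausts the simple backdoor paths. Count: 4.

4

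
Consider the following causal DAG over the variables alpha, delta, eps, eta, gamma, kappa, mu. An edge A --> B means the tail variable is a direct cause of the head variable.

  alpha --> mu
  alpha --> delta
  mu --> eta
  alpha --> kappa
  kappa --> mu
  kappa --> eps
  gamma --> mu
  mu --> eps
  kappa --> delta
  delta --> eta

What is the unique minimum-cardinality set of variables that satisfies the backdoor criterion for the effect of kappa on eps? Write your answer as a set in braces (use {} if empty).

Variables eligible for adjustment (non-descendants of kappa, excluding kappa and eps): {alpha, gamma}.
Backdoor paths from kappa to eps:
  P1: kappa <- alpha -> mu -> eps
  P2: kappa <- alpha -> delta -> eta <- mu -> eps
The empty set is not sufficient: P1 (kappa <- alpha -> mu -> eps) has no collider blocking it and no conditioned non-collider, so it is open.
Try {alpha}:
  P1: blocked at fork node alpha ∈ conditioning set.
  P2: blocked at fork node alpha ∈ conditioning set.
{alpha} contains no descendant of kappa and blocks every backdoor path.
No other singleton works — e.g. {gamma} leaves P1 open — so {alpha} is the unique smallest valid adjustment set.

{alpha}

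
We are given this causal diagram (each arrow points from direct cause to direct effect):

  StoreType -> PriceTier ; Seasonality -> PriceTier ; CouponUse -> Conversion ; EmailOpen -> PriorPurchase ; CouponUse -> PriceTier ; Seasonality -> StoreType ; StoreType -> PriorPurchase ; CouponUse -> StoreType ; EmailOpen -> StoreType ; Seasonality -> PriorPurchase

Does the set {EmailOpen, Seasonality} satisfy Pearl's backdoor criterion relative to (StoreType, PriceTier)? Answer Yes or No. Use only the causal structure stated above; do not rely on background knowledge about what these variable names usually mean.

No

Backdoor paths from StoreType to PriceTier (paths whose first edge points into StoreType):
  P1: StoreType <- CouponUse -> PriceTier
  P2: StoreType <- Seasonality -> PriceTier
  P3: StoreType <- EmailOpen -> PriorPurchase <- Seasonality -> PriceTier
Condition 1 (no descendant of StoreType in the set): holds — descendants of StoreType are {PriceTier, PriorPurchase}; none are in {EmailOpen, Seasonality}.
Condition 2 (every backdoor path blocked by {EmailOpen, Seasonality}):
  P1: open — no interior node is in the conditioning set.
  P2: blocked at fork node Seasonality ∈ conditioning set.
  P3: blocked at fork node EmailOpen ∈ conditioning set.
{EmailOpen, Seasonality} does not satisfy the backdoor criterion.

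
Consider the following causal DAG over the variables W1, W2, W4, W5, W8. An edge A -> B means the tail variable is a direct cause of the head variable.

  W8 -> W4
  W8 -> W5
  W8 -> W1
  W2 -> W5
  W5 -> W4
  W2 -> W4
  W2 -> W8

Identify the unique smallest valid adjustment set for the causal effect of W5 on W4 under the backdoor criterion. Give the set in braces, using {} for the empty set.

Variables eligible for adjustment (non-descendants of W5, excluding W5 and W4): {W1, W2, W8}.
Backdoor paths from W5 to W4:
  P1: W5 <- W2 -> W8 -> W4
  P2: W5 <- W2 -> W4
  P3: W5 <- W8 <- W2 -> W4
  P4: W5 <- W8 -> W4
The empty set is not sufficient: P1 (W5 <- W2 -> W8 -> W4) has no collider blocking it and no conditioned non-collider, so it is open.
Try {W2, W8}:
  P1: blocked at fork node W2 ∈ conditioning set.
  P2: blocked at fork node W2 ∈ conditioning set.
  P3: blocked at chain node W8 ∈ conditioning set.
  P4: blocked at fork node W8 ∈ conditioning set.
{W2, W8} contains no descendant of W5 and blocks every backdoor path.
Every element of {W2, W8} is needed (dropping W2 leaves P2 open; dropping W8 leaves P4 open), so no proper subset is valid.
Among all size-2 subsets of the eligible variables, only {W2, W8} blocks every backdoor path, so it is the unique smallest valid adjustment set.

{W2, W8}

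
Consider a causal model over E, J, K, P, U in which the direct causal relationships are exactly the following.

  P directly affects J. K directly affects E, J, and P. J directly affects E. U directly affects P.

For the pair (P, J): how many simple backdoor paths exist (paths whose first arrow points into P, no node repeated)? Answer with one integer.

A backdoor path from P to J is any simple undirected path whose first edge points into P (i.e. leaves P via a parent).
Parents of P: {K, U}.
Enumerating:
  P1: P <- K -> J
  P2: P <- K -> E <- J
That exhausts the simple backdoor paths. Count: 2.

2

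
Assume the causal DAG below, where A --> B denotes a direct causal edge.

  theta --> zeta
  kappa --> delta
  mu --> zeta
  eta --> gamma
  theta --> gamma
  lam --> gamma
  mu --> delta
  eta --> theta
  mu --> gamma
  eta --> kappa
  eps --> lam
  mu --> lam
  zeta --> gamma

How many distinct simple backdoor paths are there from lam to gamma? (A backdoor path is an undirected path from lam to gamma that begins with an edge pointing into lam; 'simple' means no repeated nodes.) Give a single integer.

7

A backdoor path from lam to gamma is any simple undirected path whose first edge points into lam (i.e. leaves lam via a parent).
Parents of lam: {eps, mu}.
Enumerating:
  P1: lam <- mu -> zeta <- theta <- eta -> gamma
  P2: lam <- mu -> zeta <- theta -> gamma
  P3: lam <- mu -> zeta -> gamma
  P4: lam <- mu -> delta <- kappa <- eta -> theta -> zeta -> gamma
  P5: lam <- mu -> delta <- kappa <- eta -> theta -> gamma
  P6: lam <- mu -> delta <- kappa <- eta -> gamma
  P7: lam <- mu -> gamma
That exhausts the simple backdoor paths. Count: 7.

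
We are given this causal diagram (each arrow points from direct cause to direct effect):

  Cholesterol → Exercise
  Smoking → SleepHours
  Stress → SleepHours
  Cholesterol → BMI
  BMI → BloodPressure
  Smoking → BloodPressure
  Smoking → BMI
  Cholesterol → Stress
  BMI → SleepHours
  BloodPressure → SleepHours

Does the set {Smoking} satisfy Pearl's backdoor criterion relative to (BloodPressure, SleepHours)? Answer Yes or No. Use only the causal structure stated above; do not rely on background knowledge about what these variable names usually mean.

No

Backdoor paths from BloodPressure to SleepHours (paths whose first edge points into BloodPressure):
  P1: BloodPressure <- Smoking -> BMI <- Cholesterol -> Stress -> SleepHours
  P2: BloodPressure <- Smoking -> BMI -> SleepHours
  P3: BloodPressure <- Smoking -> SleepHours
  P4: BloodPressure <- BMI <- Cholesterol -> Stress -> SleepHours
  P5: BloodPressure <- BMI <- Smoking -> SleepHours
  P6: BloodPressure <- BMI -> SleepHours
Condition 1 (no descendant of BloodPressure in the set): holds — descendants of BloodPressure are {SleepHours}; none are in {Smoking}.
Condition 2 (every backdoor path blocked by {Smoking}):
  P1: blocked at fork node Smoking ∈ conditioning set.
  P2: blocked at fork node Smoking ∈ conditioning set.
  P3: blocked at fork node Smoking ∈ conditioning set.
  P4: open — no interior node is in the conditioning set.
  P5: blocked at fork node Smoking ∈ conditioning set.
  P6: open — no interior node is in the conditioning set.
{Smoking} does not satisfy the backdoor criterion.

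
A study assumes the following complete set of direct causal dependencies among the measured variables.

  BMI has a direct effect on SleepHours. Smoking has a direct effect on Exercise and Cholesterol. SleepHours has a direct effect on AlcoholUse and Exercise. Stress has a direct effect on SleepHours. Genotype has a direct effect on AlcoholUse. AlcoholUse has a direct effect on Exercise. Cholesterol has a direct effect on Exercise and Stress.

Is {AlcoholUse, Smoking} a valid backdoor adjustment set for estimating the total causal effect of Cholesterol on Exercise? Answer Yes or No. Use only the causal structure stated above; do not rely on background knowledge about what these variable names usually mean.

No

Backdoor paths from Cholesterol to Exercise (paths whose first edge points into Cholesterol):
  P1: Cholesterol <- Smoking -> Exercise
Condition 1 (no descendant of Cholesterol in the set): FAILS — AlcoholUse is a descendant of Cholesterol.
Condition 2 (every backdoor path blocked by {AlcoholUse, Smoking}):
  P1: blocked at fork node Smoking ∈ conditioning set.
{AlcoholUse, Smoking} does not satisfy the backdoor criterion.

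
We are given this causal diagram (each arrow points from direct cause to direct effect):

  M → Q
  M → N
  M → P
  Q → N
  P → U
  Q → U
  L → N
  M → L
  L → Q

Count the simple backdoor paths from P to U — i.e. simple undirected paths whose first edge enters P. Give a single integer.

5

A backdoor path from P to U is any simple undirected path whose first edge points into P (i.e. leaves P via a parent).
Parents of P: {M}.
Enumerating:
  P1: P <- M -> L -> Q -> U
  P2: P <- M -> L -> N <- Q -> U
  P3: P <- M -> Q -> U
  P4: P <- M -> N <- L -> Q -> U
  P5: P <- M -> N <- Q -> U
That exhausts the simple backdoor paths. Count: 5.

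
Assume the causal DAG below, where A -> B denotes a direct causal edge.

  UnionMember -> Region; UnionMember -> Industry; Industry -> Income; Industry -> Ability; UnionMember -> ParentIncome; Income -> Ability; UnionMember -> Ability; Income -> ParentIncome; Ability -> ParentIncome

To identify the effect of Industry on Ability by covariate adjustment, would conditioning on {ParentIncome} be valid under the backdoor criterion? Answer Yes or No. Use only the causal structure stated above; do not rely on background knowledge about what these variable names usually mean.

Backdoor paths from Industry to Ability (paths whose first edge points into Industry):
  P1: Industry <- UnionMember -> Ability
  P2: Industry <- UnionMember -> ParentIncome <- Income -> Ability
  P3: Industry <- UnionMember -> ParentIncome <- Ability
Condition 1 (no descendant of Industry in the set): FAILS — ParentIncome is a descendant of Industry.
Condition 2 (every backdoor path blocked by {ParentIncome}):
  P1: open — no interior node is in the conditioning set.
  P2: open — collider(s) ParentIncome are conditioned on (or have a conditioned descendant) and no non-collider on the path is in the set.
  P3: open — collider(s) ParentIncome are conditioned on (or have a conditioned descendant) and no non-collider on the path is in the set.
{ParentIncome} does not satisfy the backdoor criterion.

No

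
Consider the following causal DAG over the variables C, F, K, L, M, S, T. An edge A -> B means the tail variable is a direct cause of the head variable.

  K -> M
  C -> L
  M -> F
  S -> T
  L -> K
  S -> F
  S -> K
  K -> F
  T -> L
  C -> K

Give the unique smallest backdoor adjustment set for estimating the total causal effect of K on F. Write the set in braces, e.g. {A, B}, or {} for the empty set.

Variables eligible for adjustment (non-descendants of K, excluding K and F): {C, L, S, T}.
Backdoor paths from K to F:
  P1: K <- C -> L <- T <- S -> F
  P2: K <- S -> F
  P3: K <- L <- T <- S -> F
The empty set is not sufficient: P2 (K <- S -> F) has no collider blocking it and no conditioned non-collider, so it is open.
Try {S}:
  P1: blocked at collider L (neither it nor any descendant is in the conditioning set).
  P2: blocked at fork node S ∈ conditioning set.
  P3: blocked at fork node S ∈ conditioning set.
{S} contains no descendant of K and blocks every backdoor path.
No other singleton works — e.g. {C} leaves P2 open — so {S} is the unique smallest valid adjustment set.

{S}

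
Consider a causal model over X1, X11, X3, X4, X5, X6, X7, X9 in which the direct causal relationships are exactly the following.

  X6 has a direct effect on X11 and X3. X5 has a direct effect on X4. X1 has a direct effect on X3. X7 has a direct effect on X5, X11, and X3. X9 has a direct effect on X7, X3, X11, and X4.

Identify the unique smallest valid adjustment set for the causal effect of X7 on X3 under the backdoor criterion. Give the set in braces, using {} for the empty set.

Variables eligible for adjustment (non-descendants of X7, excluding X7 and X3): {X1, X6, X9}.
Backdoor paths from X7 to X3:
  P1: X7 <- X9 -> X3
  P2: X7 <- X9 -> X11 <- X6 -> X3
The empty set is not sufficient: P1 (X7 <- X9 -> X3) has no collider blocking it and no conditioned non-collider, so it is open.
Try {X9}:
  P1: blocked at fork node X9 ∈ conditioning set.
  P2: blocked at fork node X9 ∈ conditioning set.
{X9} contains no descendant of X7 and blocks every backdoor path.
No other singleton works — e.g. {X1} leaves P1 open — so {X9} is the unique smallest valid adjustment set.

{X9}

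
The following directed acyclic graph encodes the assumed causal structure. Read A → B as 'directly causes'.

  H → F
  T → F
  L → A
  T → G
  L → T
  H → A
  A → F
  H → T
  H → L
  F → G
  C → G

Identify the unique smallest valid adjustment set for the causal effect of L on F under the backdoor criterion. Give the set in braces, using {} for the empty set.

Variables eligible for adjustment (non-descendants of L, excluding L and F): {C, H}.
Backdoor paths from L to F:
  P1: L <- H -> A -> F
  P2: L <- H -> T -> F
  P3: L <- H -> T -> G <- F
  P4: L <- H -> F
The empty set is not sufficient: P1 (L <- H -> A -> F) has no collider blocking it and no conditioned non-collider, so it is open.
Try {H}:
  P1: blocked at fork node H ∈ conditioning set.
  P2: blocked at fork node H ∈ conditioning set.
  P3: blocked at fork node H ∈ conditioning set.
  P4: blocked at fork node H ∈ conditioning set.
{H} contains no descendant of L and blocks every backdoor path.
No other singleton works — e.g. {C} leaves P1 open — so {H} is the unique smallest valid adjustment set.

{H}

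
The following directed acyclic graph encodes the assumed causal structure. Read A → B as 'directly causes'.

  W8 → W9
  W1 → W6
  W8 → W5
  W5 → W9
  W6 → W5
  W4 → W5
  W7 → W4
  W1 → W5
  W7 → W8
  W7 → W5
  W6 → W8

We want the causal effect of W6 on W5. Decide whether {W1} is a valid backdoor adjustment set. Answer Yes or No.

Yes

Backdoor paths from W6 to W5 (paths whose first edge points into W6):
  P1: W6 <- W1 -> W5
Condition 1 (no descendant of W6 in the set): holds — descendants of W6 are {W5, W8, W9}; none are in {W1}.
Condition 2 (every backdoor path blocked by {W1}):
  P1: blocked at fork node W1 ∈ conditioning set.
{W1} satisfies the backdoor criterion.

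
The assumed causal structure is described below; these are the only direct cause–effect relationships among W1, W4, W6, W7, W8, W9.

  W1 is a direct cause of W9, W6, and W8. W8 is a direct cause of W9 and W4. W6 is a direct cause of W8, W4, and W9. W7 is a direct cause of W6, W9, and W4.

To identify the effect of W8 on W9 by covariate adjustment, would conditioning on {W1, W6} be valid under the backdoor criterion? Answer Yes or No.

Yes

Backdoor paths from W8 to W9 (paths whose first edge points into W8):
  P1: W8 <- W1 -> W6 <- W7 -> W9
  P2: W8 <- W1 -> W6 -> W4 <- W7 -> W9
  P3: W8 <- W1 -> W6 -> W9
  P4: W8 <- W1 -> W9
  P5: W8 <- W6 <- W7 -> W9
  P6: W8 <- W6 <- W1 -> W9
  P7: W8 <- W6 -> W4 <- W7 -> W9
  P8: W8 <- W6 -> W9
Condition 1 (no descendant of W8 in the set): holds — descendants of W8 are {W4, W9}; none are in {W1, W6}.
Condition 2 (every backdoor path blocked by {W1, W6}):
  P1: blocked at fork node W1 ∈ conditioning set.
  P2: blocked at fork node W1 ∈ conditioning set.
  P3: blocked at fork node W1 ∈ conditioning set.
  P4: blocked at fork node W1 ∈ conditioning set.
  P5: blocked at chain node W6 ∈ conditioning set.
  P6: blocked at chain node W6 ∈ conditioning set.
  P7: blocked at fork node W6 ∈ conditioning set.
  P8: blocked at fork node W6 ∈ conditioning set.
{W1, W6} satisfies the backdoor criterion.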